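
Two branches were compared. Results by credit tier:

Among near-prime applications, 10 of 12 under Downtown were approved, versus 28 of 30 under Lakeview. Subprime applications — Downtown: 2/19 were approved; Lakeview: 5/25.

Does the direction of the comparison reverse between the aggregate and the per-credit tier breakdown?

Near-prime: Downtown 10/12 = 83.3%, Lakeview 28/30 = 93.3% → Lakeview
Subprime: Downtown 2/19 = 10.5%, Lakeview 5/25 = 20.0% → Lakeview
Overall: Downtown 12/31 = 38.7%, Lakeview 33/55 = 60.0% → Lakeview
Lakeview wins overall and in every credit group — no reversal.

No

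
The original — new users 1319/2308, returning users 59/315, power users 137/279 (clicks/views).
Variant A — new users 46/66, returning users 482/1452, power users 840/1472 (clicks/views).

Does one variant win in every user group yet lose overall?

New users: the original 1319/2308 = 57.1%, Variant A 46/66 = 69.7% → Variant A
Returning users: the original 59/315 = 18.7%, Variant A 482/1452 = 33.2% → Variant A
Power users: the original 137/279 = 49.1%, Variant A 840/1472 = 57.1% → Variant A
Overall: the original 1515/2902 = 52.2%, Variant A 1368/2990 = 45.8% → the original
Variant A wins each user group but the original wins overall — the comparison reverses. Variant A's views skew toward returning users, which has a lower base rate.

Yes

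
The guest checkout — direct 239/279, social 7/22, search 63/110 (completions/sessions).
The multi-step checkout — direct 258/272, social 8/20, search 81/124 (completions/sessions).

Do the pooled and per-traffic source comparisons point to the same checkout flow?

Direct: the guest checkout 239/279 = 85.7%, the multi-step checkout 258/272 = 94.9% → the multi-step checkout
Social: the guest checkout 7/22 = 31.8%, the multi-step checkout 8/20 = 40.0% → the multi-step checkout
Search: the guest checkout 63/110 = 57.3%, the multi-step checkout 81/124 = 65.3% → the multi-step checkout
Overall: the guest checkout 309/411 = 75.2%, the multi-step checkout 347/416 = 83.4% → the multi-step checkout
The multi-step checkout wins overall and in every traffic group — no reversal.

Yes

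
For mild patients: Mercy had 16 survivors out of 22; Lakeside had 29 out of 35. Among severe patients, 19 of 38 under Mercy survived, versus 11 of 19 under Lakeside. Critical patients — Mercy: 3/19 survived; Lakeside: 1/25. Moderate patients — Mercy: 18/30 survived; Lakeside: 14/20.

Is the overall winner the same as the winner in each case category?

No

Mild: Mercy 16/22 = 72.7%, Lakeside 29/35 = 82.9% → Lakeside
Severe: Mercy 19/38 = 50.0%, Lakeside 11/19 = 57.9% → Lakeside
Critical: Mercy 3/19 = 15.8%, Lakeside 1/25 = 4.0% → Mercy
Moderate: Mercy 18/30 = 60.0%, Lakeside 14/20 = 70.0% → Lakeside
Overall: Mercy 56/109 = 51.4%, Lakeside 55/99 = 55.6% → Lakeside
Neither sweeps: Mercy wins 1 of 4 groups, Lakeside wins 3. Lakeside wins overall but not every group — no Simpson reversal.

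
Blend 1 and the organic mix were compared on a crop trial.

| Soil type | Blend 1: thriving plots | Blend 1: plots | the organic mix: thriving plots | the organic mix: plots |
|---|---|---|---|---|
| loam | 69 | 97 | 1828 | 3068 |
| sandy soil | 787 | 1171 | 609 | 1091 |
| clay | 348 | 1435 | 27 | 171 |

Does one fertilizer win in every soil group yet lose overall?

Yes

Loam: Blend 1 69/97 = 71.1%, the organic mix 1828/3068 = 59.6% → Blend 1
Sandy soil: Blend 1 787/1171 = 67.2%, the organic mix 609/1091 = 55.8% → Blend 1
Clay: Blend 1 348/1435 = 24.3%, the organic mix 27/171 = 15.8% → Blend 1
Overall: Blend 1 1204/2703 = 44.5%, the organic mix 2464/4330 = 56.9% → the organic mix
Blend 1 wins each soil group but the organic mix wins overall — the comparison reverses. Blend 1's plots skew toward clay, which has a lower base rate.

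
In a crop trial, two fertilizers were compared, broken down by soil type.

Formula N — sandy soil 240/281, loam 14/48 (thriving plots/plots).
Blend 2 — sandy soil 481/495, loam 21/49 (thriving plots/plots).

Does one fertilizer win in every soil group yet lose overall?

Sandy soil: Formula N 240/281 = 85.4%, Blend 2 481/495 = 97.2% → Blend 2
Loam: Formula N 14/48 = 29.2%, Blend 2 21/49 = 42.9% → Blend 2
Overall: Formula N 254/329 = 77.2%, Blend 2 502/544 = 92.3% → Blend 2
Blend 2 wins overall and in every soil group — no reversal.

No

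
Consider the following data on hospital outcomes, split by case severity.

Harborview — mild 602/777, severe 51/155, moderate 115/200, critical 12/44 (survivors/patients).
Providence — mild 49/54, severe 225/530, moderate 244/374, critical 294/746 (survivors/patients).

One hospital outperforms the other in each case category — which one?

Providence

Mild: Harborview 602/777 = 77.5%, Providence 49/54 = 90.7% → Providence
Severe: Harborview 51/155 = 32.9%, Providence 225/530 = 42.5% → Providence
Moderate: Harborview 115/200 = 57.5%, Providence 244/374 = 65.2% → Providence
Critical: Harborview 12/44 = 27.3%, Providence 294/746 = 39.4% → Providence
Providence has the higher rate in all 4 groups.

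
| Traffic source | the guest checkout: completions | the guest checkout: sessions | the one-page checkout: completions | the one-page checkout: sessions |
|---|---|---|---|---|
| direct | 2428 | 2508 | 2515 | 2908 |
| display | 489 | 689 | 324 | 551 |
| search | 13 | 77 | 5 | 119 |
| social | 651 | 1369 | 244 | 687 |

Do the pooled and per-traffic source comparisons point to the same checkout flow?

Yes

Direct: the guest checkout 2428/2508 = 96.8%, the one-page checkout 2515/2908 = 86.5% → the guest checkout
Display: the guest checkout 489/689 = 71.0%, the one-page checkout 324/551 = 58.8% → the guest checkout
Search: the guest checkout 13/77 = 16.9%, the one-page checkout 5/119 = 4.2% → the guest checkout
Social: the guest checkout 651/1369 = 47.6%, the one-page checkout 244/687 = 35.5% → the guest checkout
Overall: the guest checkout 3581/4643 = 77.1%, the one-page checkout 3088/4265 = 72.4% → the guest checkout
The guest checkout wins overall and in every traffic group — no reversal.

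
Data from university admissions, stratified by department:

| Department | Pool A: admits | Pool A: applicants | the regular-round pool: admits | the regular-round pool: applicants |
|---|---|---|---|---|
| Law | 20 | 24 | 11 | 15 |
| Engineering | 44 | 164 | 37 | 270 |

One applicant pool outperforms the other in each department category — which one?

Pool A

Law: Pool A 20/24 = 83.3%, the regular-round pool 11/15 = 73.3% → Pool A
Engineering: Pool A 44/164 = 26.8%, the regular-round pool 37/270 = 13.7% → Pool A
Pool A has the higher rate in both groups.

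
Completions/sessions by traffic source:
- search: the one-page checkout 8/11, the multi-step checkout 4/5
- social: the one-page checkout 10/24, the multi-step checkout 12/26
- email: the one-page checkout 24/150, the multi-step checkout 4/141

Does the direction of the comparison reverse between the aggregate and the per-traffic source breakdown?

No

Search: the one-page checkout 8/11 = 72.7%, the multi-step checkout 4/5 = 80.0% → the multi-step checkout
Social: the one-page checkout 10/24 = 41.7%, the multi-step checkout 12/26 = 46.2% → the multi-step checkout
Email: the one-page checkout 24/150 = 16.0%, the multi-step checkout 4/141 = 2.8% → the one-page checkout
Overall: the one-page checkout 42/185 = 22.7%, the multi-step checkout 20/172 = 11.6% → the one-page checkout
Neither sweeps: the one-page checkout wins 1 of 3 groups, the multi-step checkout wins 2. The one-page checkout wins overall but not every group — no Simpson reversal.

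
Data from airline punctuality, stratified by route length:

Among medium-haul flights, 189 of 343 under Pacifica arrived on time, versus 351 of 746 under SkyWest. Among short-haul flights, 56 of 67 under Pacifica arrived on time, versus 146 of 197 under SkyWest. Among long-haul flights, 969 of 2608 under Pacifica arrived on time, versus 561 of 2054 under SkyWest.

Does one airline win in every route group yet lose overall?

Medium-haul: Pacifica 189/343 = 55.1%, SkyWest 351/746 = 47.1% → Pacifica
Short-haul: Pacifica 56/67 = 83.6%, SkyWest 146/197 = 74.1% → Pacifica
Long-haul: Pacifica 969/2608 = 37.2%, SkyWest 561/2054 = 27.3% → Pacifica
Overall: Pacifica 1214/3018 = 40.2%, SkyWest 1058/2997 = 35.3% → Pacifica
Pacifica wins overall and in every route group — no reversal.

No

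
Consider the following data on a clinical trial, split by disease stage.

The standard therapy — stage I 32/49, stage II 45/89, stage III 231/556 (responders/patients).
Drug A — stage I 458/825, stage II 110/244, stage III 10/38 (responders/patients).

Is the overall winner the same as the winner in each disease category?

Stage I: the standard therapy 32/49 = 65.3%, Drug A 458/825 = 55.5% → the standard therapy
Stage II: the standard therapy 45/89 = 50.6%, Drug A 110/244 = 45.1% → the standard therapy
Stage III: the standard therapy 231/556 = 41.5%, Drug A 10/38 = 26.3% → the standard therapy
Overall: the standard therapy 308/694 = 44.4%, Drug A 578/1107 = 52.2% → Drug A
The standard therapy wins each disease group but Drug A wins overall — the comparison reverses. The standard therapy's patients skew toward stage III, which has a lower base rate.

No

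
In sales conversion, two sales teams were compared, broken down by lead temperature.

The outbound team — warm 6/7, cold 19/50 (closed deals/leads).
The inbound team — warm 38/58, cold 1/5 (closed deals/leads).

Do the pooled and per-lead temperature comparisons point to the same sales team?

No

Warm: the outbound team 6/7 = 85.7%, the inbound team 38/58 = 65.5% → the outbound team
Cold: the outbound team 19/50 = 38.0%, the inbound team 1/5 = 20.0% → the outbound team
Overall: the outbound team 25/57 = 43.9%, the inbound team 39/63 = 61.9% → the inbound team
The outbound team wins each lead group but the inbound team wins overall — the comparison reverses. The outbound team's leads skew toward cold, which has a lower base rate.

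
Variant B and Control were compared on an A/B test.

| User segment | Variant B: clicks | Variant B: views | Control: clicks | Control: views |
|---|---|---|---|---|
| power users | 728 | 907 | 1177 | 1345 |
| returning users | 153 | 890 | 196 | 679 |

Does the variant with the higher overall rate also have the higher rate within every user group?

Yes

Power users: Variant B 728/907 = 80.3%, Control 1177/1345 = 87.5% → Control
Returning users: Variant B 153/890 = 17.2%, Control 196/679 = 28.9% → Control
Overall: Variant B 881/1797 = 49.0%, Control 1373/2024 = 67.8% → Control
Control wins overall and in every user group — no reversal.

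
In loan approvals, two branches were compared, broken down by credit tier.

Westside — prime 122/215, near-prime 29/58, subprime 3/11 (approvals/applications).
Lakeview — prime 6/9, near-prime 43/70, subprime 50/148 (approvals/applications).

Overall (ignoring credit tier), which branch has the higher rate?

Westside

Prime: Westside 122/215 = 56.7%, Lakeview 6/9 = 66.7% → Lakeview
Near-prime: Westside 29/58 = 50.0%, Lakeview 43/70 = 61.4% → Lakeview
Subprime: Westside 3/11 = 27.3%, Lakeview 50/148 = 33.8% → Lakeview
Overall: Westside 154/284 = 54.2%, Lakeview 99/227 = 43.6% → Westside
(Lakeview wins every credit group but Westside wins overall — Lakeview's applications skew toward the low-rate subprime group.)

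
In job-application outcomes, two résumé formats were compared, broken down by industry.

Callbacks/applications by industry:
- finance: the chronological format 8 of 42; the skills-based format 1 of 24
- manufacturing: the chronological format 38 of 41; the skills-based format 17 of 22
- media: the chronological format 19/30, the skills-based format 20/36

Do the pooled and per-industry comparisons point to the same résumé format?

Finance: the chronological format 8/42 = 19.0%, the skills-based format 1/24 = 4.2% → the chronological format
Manufacturing: the chronological format 38/41 = 92.7%, the skills-based format 17/22 = 77.3% → the chronological format
Media: the chronological format 19/30 = 63.3%, the skills-based format 20/36 = 55.6% → the chronological format
Overall: the chronological format 65/113 = 57.5%, the skills-based format 38/82 = 46.3% → the chronological format
The chronological format wins overall and in every industry group — no reversal.

Yes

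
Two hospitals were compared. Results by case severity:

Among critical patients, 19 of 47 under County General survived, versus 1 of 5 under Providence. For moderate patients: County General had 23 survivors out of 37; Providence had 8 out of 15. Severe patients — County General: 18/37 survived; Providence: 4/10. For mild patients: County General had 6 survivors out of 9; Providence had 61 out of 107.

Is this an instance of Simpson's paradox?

Critical: County General 19/47 = 40.4%, Providence 1/5 = 20.0% → County General
Moderate: County General 23/37 = 62.2%, Providence 8/15 = 53.3% → County General
Severe: County General 18/37 = 48.6%, Providence 4/10 = 40.0% → County General
Mild: County General 6/9 = 66.7%, Providence 61/107 = 57.0% → County General
Overall: County General 66/130 = 50.8%, Providence 74/137 = 54.0% → Providence
County General wins each case group but Providence wins overall — the comparison reverses. County General's patients skew toward critical, which has a lower base rate.

Yes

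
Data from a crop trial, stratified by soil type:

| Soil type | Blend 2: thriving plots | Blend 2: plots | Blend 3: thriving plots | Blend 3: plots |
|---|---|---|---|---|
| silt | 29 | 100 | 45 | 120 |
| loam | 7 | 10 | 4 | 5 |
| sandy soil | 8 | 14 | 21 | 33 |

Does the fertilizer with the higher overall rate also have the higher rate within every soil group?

Silt: Blend 2 29/100 = 29.0%, Blend 3 45/120 = 37.5% → Blend 3
Loam: Blend 2 7/10 = 70.0%, Blend 3 4/5 = 80.0% → Blend 3
Sandy soil: Blend 2 8/14 = 57.1%, Blend 3 21/33 = 63.6% → Blend 3
Overall: Blend 2 44/124 = 35.5%, Blend 3 70/158 = 44.3% → Blend 3
Blend 3 wins overall and in every soil group — no reversal.

Yes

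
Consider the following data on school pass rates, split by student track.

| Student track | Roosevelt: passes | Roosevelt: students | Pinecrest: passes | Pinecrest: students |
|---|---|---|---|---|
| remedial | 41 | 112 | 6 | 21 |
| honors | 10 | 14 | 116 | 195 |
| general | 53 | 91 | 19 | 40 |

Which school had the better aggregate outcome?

Remedial: Roosevelt 41/112 = 36.6%, Pinecrest 6/21 = 28.6% → Roosevelt
Honors: Roosevelt 10/14 = 71.4%, Pinecrest 116/195 = 59.5% → Roosevelt
General: Roosevelt 53/91 = 58.2%, Pinecrest 19/40 = 47.5% → Roosevelt
Overall: Roosevelt 104/217 = 47.9%, Pinecrest 141/256 = 55.1% → Pinecrest
(Roosevelt wins every student group but Pinecrest wins overall — Roosevelt's students skew toward the low-rate remedial group.)

Pinecrest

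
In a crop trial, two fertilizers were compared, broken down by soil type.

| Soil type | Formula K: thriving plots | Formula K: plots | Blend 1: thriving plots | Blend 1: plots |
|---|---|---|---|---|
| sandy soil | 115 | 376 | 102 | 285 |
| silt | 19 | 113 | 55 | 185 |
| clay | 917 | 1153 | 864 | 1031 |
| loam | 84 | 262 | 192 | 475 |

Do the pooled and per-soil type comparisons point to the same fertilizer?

Sandy soil: Formula K 115/376 = 30.6%, Blend 1 102/285 = 35.8% → Blend 1
Silt: Formula K 19/113 = 16.8%, Blend 1 55/185 = 29.7% → Blend 1
Clay: Formula K 917/1153 = 79.5%, Blend 1 864/1031 = 83.8% → Blend 1
Loam: Formula K 84/262 = 32.1%, Blend 1 192/475 = 40.4% → Blend 1
Overall: Formula K 1135/1904 = 59.6%, Blend 1 1213/1976 = 61.4% → Blend 1
Blend 1 wins overall and in every soil group — no reversal.

Yes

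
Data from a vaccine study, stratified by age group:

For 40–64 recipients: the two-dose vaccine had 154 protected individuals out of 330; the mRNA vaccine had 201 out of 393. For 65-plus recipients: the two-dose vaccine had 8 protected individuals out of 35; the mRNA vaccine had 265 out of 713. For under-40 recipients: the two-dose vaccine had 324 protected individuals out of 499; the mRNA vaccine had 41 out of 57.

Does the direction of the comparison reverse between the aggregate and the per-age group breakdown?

40–64: the two-dose vaccine 154/330 = 46.7%, the mRNA vaccine 201/393 = 51.1% → the mRNA vaccine
65-plus: the two-dose vaccine 8/35 = 22.9%, the mRNA vaccine 265/713 = 37.2% → the mRNA vaccine
Under-40: the two-dose vaccine 324/499 = 64.9%, the mRNA vaccine 41/57 = 71.9% → the mRNA vaccine
Overall: the two-dose vaccine 486/864 = 56.2%, the mRNA vaccine 507/1163 = 43.6% → the two-dose vaccine
The mRNA vaccine wins each age group but the two-dose vaccine wins overall — the comparison reverses. The mRNA vaccine's recipients skew toward 65-plus, which has a lower base rate.

Yes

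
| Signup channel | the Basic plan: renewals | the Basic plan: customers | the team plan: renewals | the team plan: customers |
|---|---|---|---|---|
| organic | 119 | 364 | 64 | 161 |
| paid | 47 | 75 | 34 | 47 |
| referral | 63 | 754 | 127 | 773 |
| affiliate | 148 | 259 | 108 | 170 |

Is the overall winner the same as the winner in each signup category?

Yes

Organic: the Basic plan 119/364 = 32.7%, the team plan 64/161 = 39.8% → the team plan
Paid: the Basic plan 47/75 = 62.7%, the team plan 34/47 = 72.3% → the team plan
Referral: the Basic plan 63/754 = 8.4%, the team plan 127/773 = 16.4% → the team plan
Affiliate: the Basic plan 148/259 = 57.1%, the team plan 108/170 = 63.5% → the team plan
Overall: the Basic plan 377/1452 = 26.0%, the team plan 333/1151 = 28.9% → the team plan
The team plan wins overall and in every signup group — no reversal.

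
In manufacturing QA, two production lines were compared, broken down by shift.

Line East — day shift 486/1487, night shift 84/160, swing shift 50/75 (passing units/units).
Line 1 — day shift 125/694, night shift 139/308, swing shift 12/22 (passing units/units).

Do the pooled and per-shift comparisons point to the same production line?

Day shift: Line East 486/1487 = 32.7%, Line 1 125/694 = 18.0% → Line East
Night shift: Line East 84/160 = 52.5%, Line 1 139/308 = 45.1% → Line East
Swing shift: Line East 50/75 = 66.7%, Line 1 12/22 = 54.5% → Line East
Overall: Line East 620/1722 = 36.0%, Line 1 276/1024 = 27.0% → Line East
Line East wins overall and in every shift group — no reversal.

Yes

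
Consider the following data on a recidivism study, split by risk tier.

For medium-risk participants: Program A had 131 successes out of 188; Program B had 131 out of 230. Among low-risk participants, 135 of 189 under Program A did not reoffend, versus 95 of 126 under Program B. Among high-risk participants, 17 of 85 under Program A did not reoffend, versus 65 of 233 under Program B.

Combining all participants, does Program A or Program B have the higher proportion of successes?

Medium-risk: Program A 131/188 = 69.7%, Program B 131/230 = 57.0% → Program A
Low-risk: Program A 135/189 = 71.4%, Program B 95/126 = 75.4% → Program B
High-risk: Program A 17/85 = 20.0%, Program B 65/233 = 27.9% → Program B
Overall: Program A 283/462 = 61.3%, Program B 291/589 = 49.4% → Program A
(Neither sweeps every risk group, but Program A has the higher pooled rate.)

Program A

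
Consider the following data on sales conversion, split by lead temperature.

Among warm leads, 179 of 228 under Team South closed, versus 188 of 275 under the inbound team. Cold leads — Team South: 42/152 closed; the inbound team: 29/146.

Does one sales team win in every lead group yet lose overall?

Warm: Team South 179/228 = 78.5%, the inbound team 188/275 = 68.4% → Team South
Cold: Team South 42/152 = 27.6%, the inbound team 29/146 = 19.9% → Team South
Overall: Team South 221/380 = 58.2%, the inbound team 217/421 = 51.5% → Team South
Team South wins overall and in every lead group — no reversal.

No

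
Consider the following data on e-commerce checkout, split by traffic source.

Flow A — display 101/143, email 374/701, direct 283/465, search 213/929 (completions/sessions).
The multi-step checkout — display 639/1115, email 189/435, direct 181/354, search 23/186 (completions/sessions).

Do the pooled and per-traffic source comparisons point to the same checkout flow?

No

Display: Flow A 101/143 = 70.6%, the multi-step checkout 639/1115 = 57.3% → Flow A
Email: Flow A 374/701 = 53.4%, the multi-step checkout 189/435 = 43.4% → Flow A
Direct: Flow A 283/465 = 60.9%, the multi-step checkout 181/354 = 51.1% → Flow A
Search: Flow A 213/929 = 22.9%, the multi-step checkout 23/186 = 12.4% → Flow A
Overall: Flow A 971/2238 = 43.4%, the multi-step checkout 1032/2090 = 49.4% → the multi-step checkout
Flow A wins each traffic group but the multi-step checkout wins overall — the comparison reverses. Flow A's sessions skew toward search, which has a lower base rate.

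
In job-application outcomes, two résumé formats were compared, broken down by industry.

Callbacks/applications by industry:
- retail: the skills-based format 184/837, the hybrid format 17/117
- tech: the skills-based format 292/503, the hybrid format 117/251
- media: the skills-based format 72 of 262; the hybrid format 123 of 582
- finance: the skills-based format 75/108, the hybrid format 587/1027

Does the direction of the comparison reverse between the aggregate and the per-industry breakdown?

Retail: the skills-based format 184/837 = 22.0%, the hybrid format 17/117 = 14.5% → the skills-based format
Tech: the skills-based format 292/503 = 58.1%, the hybrid format 117/251 = 46.6% → the skills-based format
Media: the skills-based format 72/262 = 27.5%, the hybrid format 123/582 = 21.1% → the skills-based format
Finance: the skills-based format 75/108 = 69.4%, the hybrid format 587/1027 = 57.2% → the skills-based format
Overall: the skills-based format 623/1710 = 36.4%, the hybrid format 844/1977 = 42.7% → the hybrid format
The skills-based format wins each industry group but the hybrid format wins overall — the comparison reverses. The skills-based format's applications skew toward retail, which has a lower base rate.

Yes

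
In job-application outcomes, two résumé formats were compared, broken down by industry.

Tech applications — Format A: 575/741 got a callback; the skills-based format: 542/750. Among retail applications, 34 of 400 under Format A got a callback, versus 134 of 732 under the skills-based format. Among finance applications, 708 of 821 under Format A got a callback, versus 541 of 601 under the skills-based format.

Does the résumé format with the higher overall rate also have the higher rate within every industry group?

No

Tech: Format A 575/741 = 77.6%, the skills-based format 542/750 = 72.3% → Format A
Retail: Format A 34/400 = 8.5%, the skills-based format 134/732 = 18.3% → the skills-based format
Finance: Format A 708/821 = 86.2%, the skills-based format 541/601 = 90.0% → the skills-based format
Overall: Format A 1317/1962 = 67.1%, the skills-based format 1217/2083 = 58.4% → Format A
Neither sweeps: Format A wins 1 of 3 groups, the skills-based format wins 2. Format A wins overall but not every group — no Simpson reversal.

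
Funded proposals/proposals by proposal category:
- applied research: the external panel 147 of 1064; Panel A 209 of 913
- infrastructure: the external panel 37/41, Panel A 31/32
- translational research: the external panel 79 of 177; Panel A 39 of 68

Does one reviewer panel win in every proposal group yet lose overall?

Applied research: the external panel 147/1064 = 13.8%, Panel A 209/913 = 22.9% → Panel A
Infrastructure: the external panel 37/41 = 90.2%, Panel A 31/32 = 96.9% → Panel A
Translational research: the external panel 79/177 = 44.6%, Panel A 39/68 = 57.4% → Panel A
Overall: the external panel 263/1282 = 20.5%, Panel A 279/1013 = 27.5% → Panel A
Panel A wins overall and in every proposal group — no reversal.

No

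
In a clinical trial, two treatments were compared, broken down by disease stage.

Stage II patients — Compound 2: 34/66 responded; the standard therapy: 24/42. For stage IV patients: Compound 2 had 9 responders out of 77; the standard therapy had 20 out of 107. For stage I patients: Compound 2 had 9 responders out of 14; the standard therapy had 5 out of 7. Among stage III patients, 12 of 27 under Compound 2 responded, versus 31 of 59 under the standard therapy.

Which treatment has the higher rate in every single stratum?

the standard therapy

Stage II: Compound 2 34/66 = 51.5%, the standard therapy 24/42 = 57.1% → the standard therapy
Stage IV: Compound 2 9/77 = 11.7%, the standard therapy 20/107 = 18.7% → the standard therapy
Stage I: Compound 2 9/14 = 64.3%, the standard therapy 5/7 = 71.4% → the standard therapy
Stage III: Compound 2 12/27 = 44.4%, the standard therapy 31/59 = 52.5% → the standard therapy
The standard therapy has the higher rate in all 4 groups.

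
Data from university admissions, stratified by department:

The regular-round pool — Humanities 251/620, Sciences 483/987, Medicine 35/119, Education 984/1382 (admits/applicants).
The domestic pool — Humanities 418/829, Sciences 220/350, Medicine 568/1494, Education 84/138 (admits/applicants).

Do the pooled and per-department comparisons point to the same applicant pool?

Humanities: the regular-round pool 251/620 = 40.5%, the domestic pool 418/829 = 50.4% → the domestic pool
Sciences: the regular-round pool 483/987 = 48.9%, the domestic pool 220/350 = 62.9% → the domestic pool
Medicine: the regular-round pool 35/119 = 29.4%, the domestic pool 568/1494 = 38.0% → the domestic pool
Education: the regular-round pool 984/1382 = 71.2%, the domestic pool 84/138 = 60.9% → the regular-round pool
Overall: the regular-round pool 1753/3108 = 56.4%, the domestic pool 1290/2811 = 45.9% → the regular-round pool
Neither sweeps: the regular-round pool wins 1 of 4 groups, the domestic pool wins 3. The regular-round pool wins overall but not every group — no Simpson reversal.

No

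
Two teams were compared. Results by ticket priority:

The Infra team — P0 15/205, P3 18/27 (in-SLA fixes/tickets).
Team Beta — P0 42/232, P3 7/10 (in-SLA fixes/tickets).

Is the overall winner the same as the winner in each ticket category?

P0: the Infra team 15/205 = 7.3%, Team Beta 42/232 = 18.1% → Team Beta
P3: the Infra team 18/27 = 66.7%, Team Beta 7/10 = 70.0% → Team Beta
Overall: the Infra team 33/232 = 14.2%, Team Beta 49/242 = 20.2% → Team Beta
Team Beta wins overall and in every ticket group — no reversal.

Yes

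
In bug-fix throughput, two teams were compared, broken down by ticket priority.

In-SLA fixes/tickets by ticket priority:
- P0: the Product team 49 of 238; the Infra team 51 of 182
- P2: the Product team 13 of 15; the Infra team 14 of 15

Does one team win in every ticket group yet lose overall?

No

P0: the Product team 49/238 = 20.6%, the Infra team 51/182 = 28.0% → the Infra team
P2: the Product team 13/15 = 86.7%, the Infra team 14/15 = 93.3% → the Infra team
Overall: the Product team 62/253 = 24.5%, the Infra team 65/197 = 33.0% → the Infra team
The Infra team wins overall and in every ticket group — no reversal.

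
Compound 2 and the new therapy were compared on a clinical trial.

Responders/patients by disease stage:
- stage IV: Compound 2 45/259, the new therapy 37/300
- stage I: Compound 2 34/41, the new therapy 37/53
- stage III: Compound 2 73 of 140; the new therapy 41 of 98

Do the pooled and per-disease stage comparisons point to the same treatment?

Stage IV: Compound 2 45/259 = 17.4%, the new therapy 37/300 = 12.3% → Compound 2
Stage I: Compound 2 34/41 = 82.9%, the new therapy 37/53 = 69.8% → Compound 2
Stage III: Compound 2 73/140 = 52.1%, the new therapy 41/98 = 41.8% → Compound 2
Overall: Compound 2 152/440 = 34.5%, the new therapy 115/451 = 25.5% → Compound 2
Compound 2 wins overall and in every disease group — no reversal.

Yes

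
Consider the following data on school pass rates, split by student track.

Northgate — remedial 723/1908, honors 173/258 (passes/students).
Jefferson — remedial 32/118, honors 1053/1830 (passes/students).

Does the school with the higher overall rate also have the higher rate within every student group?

No

Remedial: Northgate 723/1908 = 37.9%, Jefferson 32/118 = 27.1% → Northgate
Honors: Northgate 173/258 = 67.1%, Jefferson 1053/1830 = 57.5% → Northgate
Overall: Northgate 896/2166 = 41.4%, Jefferson 1085/1948 = 55.7% → Jefferson
Northgate wins each student group but Jefferson wins overall — the comparison reverses. Northgate's students skew toward remedial, which has a lower base rate.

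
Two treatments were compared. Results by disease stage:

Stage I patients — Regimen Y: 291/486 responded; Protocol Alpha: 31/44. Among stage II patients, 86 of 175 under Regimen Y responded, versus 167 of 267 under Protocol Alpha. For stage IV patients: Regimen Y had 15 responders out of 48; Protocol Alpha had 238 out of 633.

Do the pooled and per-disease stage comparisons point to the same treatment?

No

Stage I: Regimen Y 291/486 = 59.9%, Protocol Alpha 31/44 = 70.5% → Protocol Alpha
Stage II: Regimen Y 86/175 = 49.1%, Protocol Alpha 167/267 = 62.5% → Protocol Alpha
Stage IV: Regimen Y 15/48 = 31.2%, Protocol Alpha 238/633 = 37.6% → Protocol Alpha
Overall: Regimen Y 392/709 = 55.3%, Protocol Alpha 436/944 = 46.2% → Regimen Y
Protocol Alpha wins each disease group but Regimen Y wins overall — the comparison reverses. Protocol Alpha's patients skew toward stage IV, which has a lower base rate.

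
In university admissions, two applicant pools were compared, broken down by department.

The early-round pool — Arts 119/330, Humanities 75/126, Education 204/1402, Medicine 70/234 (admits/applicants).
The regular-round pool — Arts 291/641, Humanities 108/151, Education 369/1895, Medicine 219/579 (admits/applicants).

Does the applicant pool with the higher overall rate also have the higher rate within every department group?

Arts: the early-round pool 119/330 = 36.1%, the regular-round pool 291/641 = 45.4% → the regular-round pool
Humanities: the early-round pool 75/126 = 59.5%, the regular-round pool 108/151 = 71.5% → the regular-round pool
Education: the early-round pool 204/1402 = 14.6%, the regular-round pool 369/1895 = 19.5% → the regular-round pool
Medicine: the early-round pool 70/234 = 29.9%, the regular-round pool 219/579 = 37.8% → the regular-round pool
Overall: the early-round pool 468/2092 = 22.4%, the regular-round pool 987/3266 = 30.2% → the regular-round pool
The regular-round pool wins overall and in every department group — no reversal.

Yes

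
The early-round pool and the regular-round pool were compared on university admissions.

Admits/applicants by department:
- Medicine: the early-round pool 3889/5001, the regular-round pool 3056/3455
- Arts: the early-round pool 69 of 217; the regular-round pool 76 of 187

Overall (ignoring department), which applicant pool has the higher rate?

the regular-round pool

Medicine: the early-round pool 3889/5001 = 77.8%, the regular-round pool 3056/3455 = 88.5% → the regular-round pool
Arts: the early-round pool 69/217 = 31.8%, the regular-round pool 76/187 = 40.6% → the regular-round pool
Overall: the early-round pool 3958/5218 = 75.9%, the regular-round pool 3132/3642 = 86.0% → the regular-round pool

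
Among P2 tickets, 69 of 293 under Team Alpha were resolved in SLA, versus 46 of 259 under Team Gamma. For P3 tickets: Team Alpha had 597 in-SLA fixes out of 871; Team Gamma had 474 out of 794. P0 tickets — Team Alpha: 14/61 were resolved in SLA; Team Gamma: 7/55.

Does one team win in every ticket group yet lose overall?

No

P2: Team Alpha 69/293 = 23.5%, Team Gamma 46/259 = 17.8% → Team Alpha
P3: Team Alpha 597/871 = 68.5%, Team Gamma 474/794 = 59.7% → Team Alpha
P0: Team Alpha 14/61 = 23.0%, Team Gamma 7/55 = 12.7% → Team Alpha
Overall: Team Alpha 680/1225 = 55.5%, Team Gamma 527/1108 = 47.6% → Team Alpha
Team Alpha wins overall and in every ticket group — no reversal.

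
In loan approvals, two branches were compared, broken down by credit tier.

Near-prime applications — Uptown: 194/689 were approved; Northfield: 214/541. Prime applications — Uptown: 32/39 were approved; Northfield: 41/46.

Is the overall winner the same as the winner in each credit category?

Near-prime: Uptown 194/689 = 28.2%, Northfield 214/541 = 39.6% → Northfield
Prime: Uptown 32/39 = 82.1%, Northfield 41/46 = 89.1% → Northfield
Overall: Uptown 226/728 = 31.0%, Northfield 255/587 = 43.4% → Northfield
Northfield wins overall and in every credit group — no reversal.

Yes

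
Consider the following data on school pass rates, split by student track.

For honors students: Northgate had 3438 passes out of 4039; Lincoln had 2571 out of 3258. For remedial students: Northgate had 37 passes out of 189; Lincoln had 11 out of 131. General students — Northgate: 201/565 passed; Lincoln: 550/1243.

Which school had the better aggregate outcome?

Honors: Northgate 3438/4039 = 85.1%, Lincoln 2571/3258 = 78.9% → Northgate
Remedial: Northgate 37/189 = 19.6%, Lincoln 11/131 = 8.4% → Northgate
General: Northgate 201/565 = 35.6%, Lincoln 550/1243 = 44.2% → Lincoln
Overall: Northgate 3676/4793 = 76.7%, Lincoln 3132/4632 = 67.6% → Northgate
(Neither sweeps every student group, but Northgate has the higher pooled rate.)

Northgate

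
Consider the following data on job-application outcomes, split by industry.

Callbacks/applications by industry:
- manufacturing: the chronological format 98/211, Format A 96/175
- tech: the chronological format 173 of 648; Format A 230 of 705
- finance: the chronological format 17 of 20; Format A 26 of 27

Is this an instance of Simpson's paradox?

No

Manufacturing: the chronological format 98/211 = 46.4%, Format A 96/175 = 54.9% → Format A
Tech: the chronological format 173/648 = 26.7%, Format A 230/705 = 32.6% → Format A
Finance: the chronological format 17/20 = 85.0%, Format A 26/27 = 96.3% → Format A
Overall: the chronological format 288/879 = 32.8%, Format A 352/907 = 38.8% → Format A
Format A wins overall and in every industry group — no reversal.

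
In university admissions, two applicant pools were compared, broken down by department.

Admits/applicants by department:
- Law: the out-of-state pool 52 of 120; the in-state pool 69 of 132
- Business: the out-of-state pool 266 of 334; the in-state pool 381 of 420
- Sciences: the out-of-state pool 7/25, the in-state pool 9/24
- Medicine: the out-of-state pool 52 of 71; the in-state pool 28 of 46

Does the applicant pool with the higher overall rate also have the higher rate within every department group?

Law: the out-of-state pool 52/120 = 43.3%, the in-state pool 69/132 = 52.3% → the in-state pool
Business: the out-of-state pool 266/334 = 79.6%, the in-state pool 381/420 = 90.7% → the in-state pool
Sciences: the out-of-state pool 7/25 = 28.0%, the in-state pool 9/24 = 37.5% → the in-state pool
Medicine: the out-of-state pool 52/71 = 73.2%, the in-state pool 28/46 = 60.9% → the out-of-state pool
Overall: the out-of-state pool 377/550 = 68.5%, the in-state pool 487/622 = 78.3% → the in-state pool
Neither sweeps: the out-of-state pool wins 1 of 4 groups, the in-state pool wins 3. The in-state pool wins overall but not every group — no Simpson reversal.

No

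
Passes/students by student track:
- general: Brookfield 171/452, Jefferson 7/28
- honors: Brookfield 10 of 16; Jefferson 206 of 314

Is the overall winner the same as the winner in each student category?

General: Brookfield 171/452 = 37.8%, Jefferson 7/28 = 25.0% → Brookfield
Honors: Brookfield 10/16 = 62.5%, Jefferson 206/314 = 65.6% → Jefferson
Overall: Brookfield 181/468 = 38.7%, Jefferson 213/342 = 62.3% → Jefferson
Neither sweeps: Brookfield wins 1 of 2 groups, Jefferson wins 1. Jefferson wins overall but not every group — no Simpson reversal.

No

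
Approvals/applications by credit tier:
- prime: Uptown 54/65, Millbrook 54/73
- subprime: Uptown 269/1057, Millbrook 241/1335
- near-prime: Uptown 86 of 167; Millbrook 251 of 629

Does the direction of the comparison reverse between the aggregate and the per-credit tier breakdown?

No

Prime: Uptown 54/65 = 83.1%, Millbrook 54/73 = 74.0% → Uptown
Subprime: Uptown 269/1057 = 25.4%, Millbrook 241/1335 = 18.1% → Uptown
Near-prime: Uptown 86/167 = 51.5%, Millbrook 251/629 = 39.9% → Uptown
Overall: Uptown 409/1289 = 31.7%, Millbrook 546/2037 = 26.8% → Uptown
Uptown wins overall and in every credit group — no reversal.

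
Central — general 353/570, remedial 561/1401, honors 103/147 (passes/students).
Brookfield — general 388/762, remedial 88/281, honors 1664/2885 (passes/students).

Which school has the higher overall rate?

Brookfield

General: Central 353/570 = 61.9%, Brookfield 388/762 = 50.9% → Central
Remedial: Central 561/1401 = 40.0%, Brookfield 88/281 = 31.3% → Central
Honors: Central 103/147 = 70.1%, Brookfield 1664/2885 = 57.7% → Central
Overall: Central 1017/2118 = 48.0%, Brookfield 2140/3928 = 54.5% → Brookfield
(Central wins every student group but Brookfield wins overall — Central's students skew toward the low-rate remedial group.)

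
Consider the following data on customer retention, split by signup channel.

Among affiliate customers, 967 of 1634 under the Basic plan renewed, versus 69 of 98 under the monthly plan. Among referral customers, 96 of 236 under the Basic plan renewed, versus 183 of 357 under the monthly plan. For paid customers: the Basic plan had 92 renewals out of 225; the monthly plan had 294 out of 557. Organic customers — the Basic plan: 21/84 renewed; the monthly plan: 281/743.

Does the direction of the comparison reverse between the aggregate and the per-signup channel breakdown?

Yes

Affiliate: the Basic plan 967/1634 = 59.2%, the monthly plan 69/98 = 70.4% → the monthly plan
Referral: the Basic plan 96/236 = 40.7%, the monthly plan 183/357 = 51.3% → the monthly plan
Paid: the Basic plan 92/225 = 40.9%, the monthly plan 294/557 = 52.8% → the monthly plan
Organic: the Basic plan 21/84 = 25.0%, the monthly plan 281/743 = 37.8% → the monthly plan
Overall: the Basic plan 1176/2179 = 54.0%, the monthly plan 827/1755 = 47.1% → the Basic plan
The monthly plan wins each signup group but the Basic plan wins overall — the comparison reverses. The monthly plan's customers skew toward organic, which has a lower base rate.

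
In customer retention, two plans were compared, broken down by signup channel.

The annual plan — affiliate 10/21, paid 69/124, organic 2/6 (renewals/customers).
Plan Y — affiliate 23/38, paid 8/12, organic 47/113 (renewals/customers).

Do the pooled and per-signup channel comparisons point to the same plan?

Affiliate: the annual plan 10/21 = 47.6%, Plan Y 23/38 = 60.5% → Plan Y
Paid: the annual plan 69/124 = 55.6%, Plan Y 8/12 = 66.7% → Plan Y
Organic: the annual plan 2/6 = 33.3%, Plan Y 47/113 = 41.6% → Plan Y
Overall: the annual plan 81/151 = 53.6%, Plan Y 78/163 = 47.9% → the annual plan
Plan Y wins each signup group but the annual plan wins overall — the comparison reverses. Plan Y's customers skew toward organic, which has a lower base rate.

No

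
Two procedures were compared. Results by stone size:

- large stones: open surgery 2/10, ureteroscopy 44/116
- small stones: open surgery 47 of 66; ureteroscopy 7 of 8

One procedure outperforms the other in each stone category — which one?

ureteroscopy

Large stones: open surgery 2/10 = 20.0%, ureteroscopy 44/116 = 37.9% → ureteroscopy
Small stones: open surgery 47/66 = 71.2%, ureteroscopy 7/8 = 87.5% → ureteroscopy
Ureteroscopy has the higher rate in both groups.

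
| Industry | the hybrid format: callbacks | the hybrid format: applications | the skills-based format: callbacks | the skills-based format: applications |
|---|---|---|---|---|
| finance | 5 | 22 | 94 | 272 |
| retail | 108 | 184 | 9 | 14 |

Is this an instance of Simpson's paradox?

Finance: the hybrid format 5/22 = 22.7%, the skills-based format 94/272 = 34.6% → the skills-based format
Retail: the hybrid format 108/184 = 58.7%, the skills-based format 9/14 = 64.3% → the skills-based format
Overall: the hybrid format 113/206 = 54.9%, the skills-based format 103/286 = 36.0% → the hybrid format
The skills-based format wins each industry group but the hybrid format wins overall — the comparison reverses. The skills-based format's applications skew toward finance, which has a lower base rate.

Yes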